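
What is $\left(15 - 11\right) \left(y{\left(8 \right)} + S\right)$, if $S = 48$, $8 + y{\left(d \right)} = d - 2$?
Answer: $184$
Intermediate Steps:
$y{\left(d \right)} = -10 + d$ ($y{\left(d \right)} = -8 + \left(d - 2\right) = -8 + \left(-2 + d\right) = -10 + d$)
$\left(15 - 11\right) \left(y{\left(8 \right)} + S\right) = \left(15 - 11\right) \left(\left(-10 + 8\right) + 48\right) = 4 \left(-2 + 48\right) = 4 \cdot 46 = 184$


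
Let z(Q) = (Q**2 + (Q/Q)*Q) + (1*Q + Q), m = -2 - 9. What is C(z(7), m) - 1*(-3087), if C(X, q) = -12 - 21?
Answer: 3054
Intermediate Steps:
m = -11
z(Q) = Q**2 + 3*Q (z(Q) = (Q**2 + 1*Q) + (Q + Q) = (Q**2 + Q) + 2*Q = (Q + Q**2) + 2*Q = Q**2 + 3*Q)
C(X, q) = -33
C(z(7), m) - 1*(-3087) = -33 - 1*(-3087) = -33 + 3087 = 3054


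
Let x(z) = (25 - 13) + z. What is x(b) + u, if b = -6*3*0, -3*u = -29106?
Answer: 9714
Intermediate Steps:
u = 9702 (u = -1/3*(-29106) = 9702)
b = 0 (b = -18*0 = 0)
x(z) = 12 + z
x(b) + u = (12 + 0) + 9702 = 12 + 9702 = 9714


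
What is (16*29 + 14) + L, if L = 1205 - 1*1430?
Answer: 253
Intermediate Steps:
L = -225 (L = 1205 - 1430 = -225)
(16*29 + 14) + L = (16*29 + 14) - 225 = (464 + 14) - 225 = 478 - 225 = 253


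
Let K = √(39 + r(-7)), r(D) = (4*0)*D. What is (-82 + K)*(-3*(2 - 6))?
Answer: -984 + 12*√39 ≈ -909.06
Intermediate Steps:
r(D) = 0 (r(D) = 0*D = 0)
K = √39 (K = √(39 + 0) = √39 ≈ 6.2450)
(-82 + K)*(-3*(2 - 6)) = (-82 + √39)*(-3*(2 - 6)) = (-82 + √39)*(-3*(-4)) = (-82 + √39)*12 = -984 + 12*√39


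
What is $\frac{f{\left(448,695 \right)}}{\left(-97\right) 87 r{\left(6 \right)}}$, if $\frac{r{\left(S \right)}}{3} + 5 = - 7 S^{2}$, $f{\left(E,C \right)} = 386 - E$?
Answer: $- \frac{62}{6506469} \approx -9.529 \cdot 10^{-6}$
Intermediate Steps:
$r{\left(S \right)} = -15 - 21 S^{2}$ ($r{\left(S \right)} = -15 + 3 \left(- 7 S^{2}\right) = -15 - 21 S^{2}$)
$\frac{f{\left(448,695 \right)}}{\left(-97\right) 87 r{\left(6 \right)}} = \frac{386 - 448}{\left(-97\right) 87 \left(-15 - 21 \cdot 6^{2}\right)} = \frac{386 - 448}{\left(-8439\right) \left(-15 - 756\right)} = - \frac{62}{\left(-8439\right) \left(-15 - 756\right)} = - \frac{62}{\left(-8439\right) \left(-771\right)} = - \frac{62}{6506469}$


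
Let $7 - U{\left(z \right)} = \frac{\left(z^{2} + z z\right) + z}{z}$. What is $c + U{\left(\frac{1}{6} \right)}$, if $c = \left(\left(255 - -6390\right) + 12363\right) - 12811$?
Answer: $\frac{18608}{3} \approx 6202.7$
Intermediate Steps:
$c = 6197$ ($c = \left(\left(255 + 6390\right) + 12363\right) - 12811 = \left(6645 + 12363\right) - 12811 = 19008 - 12811 = 6197$)
$U{\left(z \right)} = 7 - \frac{z + 2 z^{2}}{z}$ ($U{\left(z \right)} = 7 - \frac{\left(z^{2} + z z\right) + z}{z} = 7 - \frac{\left(z^{2} + z^{2}\right) + z}{z} = 7 - \frac{2 z^{2} + z}{z} = 7 - \frac{z + 2 z^{2}}{z}$)
$c + U{\left(\frac{1}{6} \right)} = 6197 + \left(6 - \frac{2}{6}\right) = 6197 + \left(6 - \frac{1}{3}\right) = 6197 + \frac{17}{3} = \frac{18608}{3}$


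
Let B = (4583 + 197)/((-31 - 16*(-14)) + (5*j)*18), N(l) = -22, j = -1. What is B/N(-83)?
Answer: -2390/1133 ≈ -2.1094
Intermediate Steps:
B = 4780/103 (B = (4583 + 197)/((-31 - 16*(-14)) + (5*(-1))*18) = 4780/((-31 + 224) - 5*18) = 4780/(193 - 90) = 4780/103 ≈ 46.408)
B/N(-83) = (4780/103)/(-22) = (4780/103)*(-1/22) = -2390/1133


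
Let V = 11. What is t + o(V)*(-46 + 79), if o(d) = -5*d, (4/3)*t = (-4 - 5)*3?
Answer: -7341/4 ≈ -1835.3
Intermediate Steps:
t = -81/4 (t = 3*((-4 - 5)*3)/4 = 3*(-9*3)/4 = (¾)*(-27) = -81/4 ≈ -20.250)
t + o(V)*(-46 + 79) = -81/4 + (-5*11)*(-46 + 79) = -81/4 - 55*33 = -81/4 - 1815 = -7341/4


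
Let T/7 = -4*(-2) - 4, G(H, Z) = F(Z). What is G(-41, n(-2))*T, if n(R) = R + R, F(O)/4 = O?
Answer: -448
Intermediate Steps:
F(O) = 4*O
n(R) = 2*R
G(H, Z) = 4*Z
T = 28 (T = 7*(-4*(-2) - 4) = 7*(8 - 4) = 7*4 = 28)
G(-41, n(-2))*T = (4*(2*(-2)))*28 = (4*(-4))*28 = -16*28 = -448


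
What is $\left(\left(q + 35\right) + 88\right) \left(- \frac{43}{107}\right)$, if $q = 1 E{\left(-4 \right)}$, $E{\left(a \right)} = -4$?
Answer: $- \frac{5117}{107} \approx -47.822$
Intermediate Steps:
$q = -4$ ($q = 1 \left(-4\right) = -4$)
$\left(\left(q + 35\right) + 88\right) \left(- \frac{43}{107}\right) = \left(\left(-4 + 35\right) + 88\right) \left(- \frac{43}{107}\right) = \left(31 + 88\right) \left(\left(-43\right) \frac{1}{107}\right) = 119 \left(- \frac{43}{107}\right) = - \frac{5117}{107}$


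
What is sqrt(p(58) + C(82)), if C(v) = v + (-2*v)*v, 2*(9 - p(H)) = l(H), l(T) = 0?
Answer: 19*I*sqrt(37) ≈ 115.57*I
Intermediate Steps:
p(H) = 9 (p(H) = 9 - 1/2*0 = 9 + 0 = 9)
C(v) = v - 2*v**2
sqrt(p(58) + C(82)) = sqrt(9 + 82*(1 - 2*82)) = sqrt(9 + 82*(1 - 164)) = sqrt(9 + 82*(-163)) = sqrt(9 - 13366) = sqrt(-13357) = 19*I*sqrt(37)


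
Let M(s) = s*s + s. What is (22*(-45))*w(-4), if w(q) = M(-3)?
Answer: -5940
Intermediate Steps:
M(s) = s + s² (M(s) = s² + s = s + s²)
w(q) = 6 (w(q) = -3*(1 - 3) = -3*(-2) = 6)
(22*(-45))*w(-4) = (22*(-45))*6 = -990*6 = -5940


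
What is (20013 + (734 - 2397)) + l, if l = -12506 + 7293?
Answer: 13137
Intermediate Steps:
l = -5213
(20013 + (734 - 2397)) + l = (20013 + (734 - 2397)) - 5213 = (20013 - 1663) - 5213 = 18350 - 5213 = 13137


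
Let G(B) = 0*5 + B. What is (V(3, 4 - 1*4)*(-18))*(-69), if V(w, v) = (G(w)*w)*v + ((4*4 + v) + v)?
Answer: 19872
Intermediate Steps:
G(B) = B (G(B) = 0 + B = B)
V(w, v) = 16 + 2*v + v*w² (V(w, v) = (w*w)*v + ((4*4 + v) + v) = w²*v + ((16 + v) + v) = v*w² + (16 + 2*v) = 16 + 2*v + v*w²)
(V(3, 4 - 1*4)*(-18))*(-69) = ((16 + 2*(4 - 1*4) + (4 - 1*4)*3²)*(-18))*(-69) = ((16 + 2*(4 - 4) + (4 - 4)*9)*(-18))*(-69) = ((16 + 2*0 + 0*9)*(-18))*(-69) = ((16 + 0 + 0)*(-18))*(-69) = (16*(-18))*(-69) = -288*(-69) = 19872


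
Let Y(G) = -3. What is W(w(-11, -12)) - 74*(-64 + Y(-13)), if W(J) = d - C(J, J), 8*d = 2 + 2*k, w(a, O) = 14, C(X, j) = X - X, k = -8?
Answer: 19825/4 ≈ 4956.3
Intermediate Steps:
C(X, j) = 0
d = -7/4 (d = (2 + 2*(-8))/8 = (2 - 16)/8 = (1/8)*(-14) = -7/4 ≈ -1.7500)
W(J) = -7/4 (W(J) = -7/4 - 1*0 = -7/4 + 0 = -7/4)
W(w(-11, -12)) - 74*(-64 + Y(-13)) = -7/4 - 74*(-64 - 3) = -7/4 - 74*(-67) = -7/4 + 4958 = 19825/4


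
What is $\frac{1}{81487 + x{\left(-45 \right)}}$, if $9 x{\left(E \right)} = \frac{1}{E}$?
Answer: $\frac{405}{33002234} \approx 1.2272 \cdot 10^{-5}$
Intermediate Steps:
$x{\left(E \right)} = \frac{1}{9 E}$
$\frac{1}{81487 + x{\left(-45 \right)}} = \frac{1}{81487 + \frac{1}{9 \left(-45\right)}} = \frac{1}{81487 + \frac{1}{9} \left(- \frac{1}{45}\right)} = \frac{1}{81487 - \frac{1}{405}} = \frac{1}{\frac{33002234}{405}} = \frac{405}{33002234}$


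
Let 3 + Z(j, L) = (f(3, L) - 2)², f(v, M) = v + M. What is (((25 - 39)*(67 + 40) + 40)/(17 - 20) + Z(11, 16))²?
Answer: 595984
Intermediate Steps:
f(v, M) = M + v
Z(j, L) = -3 + (1 + L)² (Z(j, L) = -3 + ((L + 3) - 2)² = -3 + ((3 + L) - 2)² = -3 + (1 + L)²)
(((25 - 39)*(67 + 40) + 40)/(17 - 20) + Z(11, 16))² = (((25 - 39)*(67 + 40) + 40)/(17 - 20) + (-3 + (1 + 16)²))² = ((-14*107 + 40)/(-3) + (-3 + 17²))² = ((-1498 + 40)*(-⅓) + (-3 + 289))² = (-1458*(-⅓) + 286)² = (486 + 286)² = 772² = 595984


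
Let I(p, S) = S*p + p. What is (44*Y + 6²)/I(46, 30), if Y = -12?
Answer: -246/713 ≈ -0.34502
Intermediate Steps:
I(p, S) = p + S*p
(44*Y + 6²)/I(46, 30) = (44*(-12) + 6²)/((46*(1 + 30))) = (-528 + 36)/((46*31)) = -492/1426 = -492*1/1426 = -246/713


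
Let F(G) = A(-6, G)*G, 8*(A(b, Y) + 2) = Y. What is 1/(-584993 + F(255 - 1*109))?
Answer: -2/1165241 ≈ -1.7164e-6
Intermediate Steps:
A(b, Y) = -2 + Y/8
F(G) = G*(-2 + G/8) (F(G) = (-2 + G/8)*G = G*(-2 + G/8))
1/(-584993 + F(255 - 1*109)) = 1/(-584993 + (255 - 1*109)*(-16 + (255 - 1*109))/8) = 1/(-584993 + (255 - 109)*(-16 + (255 - 109))/8) = 1/(-584993 + (⅛)*146*(-16 + 146)) = 1/(-584993 + (⅛)*146*130) = 1/(-584993 + 4745/2) = 1/(-1165241/2) = -2/1165241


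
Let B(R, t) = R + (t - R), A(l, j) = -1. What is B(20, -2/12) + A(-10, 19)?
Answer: -7/6 ≈ -1.1667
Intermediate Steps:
B(R, t) = t
B(20, -2/12) + A(-10, 19) = -2/12 - 1 = -2*1/12 - 1 = -⅙ - 1 = -7/6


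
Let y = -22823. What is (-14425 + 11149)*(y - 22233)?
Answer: 147603456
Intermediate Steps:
(-14425 + 11149)*(y - 22233) = (-14425 + 11149)*(-22823 - 22233) = -3276*(-45056) = 147603456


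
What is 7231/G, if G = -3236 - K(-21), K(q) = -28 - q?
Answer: -7231/3229 ≈ -2.2394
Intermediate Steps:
G = -3229 (G = -3236 - (-28 - 1*(-21)) = -3236 - (-28 + 21) = -3236 - 1*(-7) = -3236 + 7 = -3229)
7231/G = 7231/(-3229) = 7231*(-1/3229) = -7231/3229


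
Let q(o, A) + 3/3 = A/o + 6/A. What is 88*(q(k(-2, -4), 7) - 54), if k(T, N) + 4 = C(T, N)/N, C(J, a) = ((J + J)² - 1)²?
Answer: -8055080/1687 ≈ -4774.8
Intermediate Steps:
C(J, a) = (-1 + 4*J²)² (C(J, a) = ((2*J)² - 1)² = (4*J² - 1)² = (-1 + 4*J²)²)
k(T, N) = -4 + (-1 + 4*T²)²/N
q(o, A) = -1 + 6/A + A/o (q(o, A) = -1 + (A/o + 6/A) = -1 + (6/A + A/o) = -1 + 6/A + A/o)
88*(q(k(-2, -4), 7) - 54) = 88*((-1 + 6/7 + 7/(-4 + (-1 + 4*(-2)²)²/(-4))) - 54) = 88*((-1 + 6*(⅐) + 7/(-4 - (-1 + 4*4)²/4)) - 54) = 88*((-1 + 6/7 + 7/(-4 - (-1 + 16)²/4)) - 54) = 88*((-1 + 6/7 + 7/(-4 - ¼*15²)) - 54) = 88*((-1 + 6/7 + 7/(-4 - ¼*225)) - 54) = 88*((-1 + 6/7 + 7/(-4 - 225/4)) - 54) = 88*((-1 + 6/7 + 7/(-241/4)) - 54) = 88*((-1 + 6/7 + 7*(-4/241)) - 54) = 88*((-1 + 6/7 - 28/241) - 54) = 88*(-437/1687 - 54) = 88*(-91535/1687) = -8055080/1687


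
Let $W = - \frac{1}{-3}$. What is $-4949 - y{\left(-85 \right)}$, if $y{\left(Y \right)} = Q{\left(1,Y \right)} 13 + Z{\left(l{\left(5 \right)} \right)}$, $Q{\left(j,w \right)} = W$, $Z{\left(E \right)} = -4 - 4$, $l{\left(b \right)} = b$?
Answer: $- \frac{14836}{3} \approx -4945.3$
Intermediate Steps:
$Z{\left(E \right)} = -8$ ($Z{\left(E \right)} = -4 - 4 = -8$)
$W = \frac{1}{3}$ ($W = \left(-1\right) \left(- \frac{1}{3}\right) = \frac{1}{3} \approx 0.33333$)
$Q{\left(j,w \right)} = \frac{1}{3}$
$y{\left(Y \right)} = - \frac{11}{3}$ ($y{\left(Y \right)} = \frac{1}{3} \cdot 13 - 8 = \frac{13}{3} - 8 = - \frac{11}{3}$)
$-4949 - y{\left(-85 \right)} = -4949 - - \frac{11}{3} = -4949 + \frac{11}{3} = - \frac{14836}{3}$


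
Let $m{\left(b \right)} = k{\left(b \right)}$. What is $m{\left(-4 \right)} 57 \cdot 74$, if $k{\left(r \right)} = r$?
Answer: $-16872$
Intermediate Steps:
$m{\left(b \right)} = b$
$m{\left(-4 \right)} 57 \cdot 74 = \left(-4\right) 57 \cdot 74 = \left(-228\right) 74 = -16872$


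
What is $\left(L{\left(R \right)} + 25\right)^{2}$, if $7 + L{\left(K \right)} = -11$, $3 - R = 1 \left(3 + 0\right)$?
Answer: $49$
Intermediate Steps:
$R = 0$ ($R = 3 - 1 \left(3 + 0\right) = 3 - 1 \cdot 3 = 3 - 3 = 0$)
$L{\left(K \right)} = -18$ ($L{\left(K \right)} = -7 - 11 = -18$)
$\left(L{\left(R \right)} + 25\right)^{2} = \left(-18 + 25\right)^{2} = 7^{2} = 49$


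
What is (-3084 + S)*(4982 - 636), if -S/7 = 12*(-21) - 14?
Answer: -5310812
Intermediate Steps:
S = 1862 (S = -7*(12*(-21) - 14) = -7*(-252 - 14) = -7*(-266) = 1862)
(-3084 + S)*(4982 - 636) = (-3084 + 1862)*(4982 - 636) = -1222*4346 = -5310812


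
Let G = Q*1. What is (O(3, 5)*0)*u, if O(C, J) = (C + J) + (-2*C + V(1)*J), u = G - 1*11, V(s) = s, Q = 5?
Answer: 0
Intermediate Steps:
G = 5 (G = 5*1 = 5)
u = -6 (u = 5 - 1*11 = 5 - 11 = -6)
O(C, J) = -C + 2*J (O(C, J) = (C + J) + (-2*C + 1*J) = (C + J) + (-2*C + J) = (C + J) + (J - 2*C) = -C + 2*J)
(O(3, 5)*0)*u = ((-1*3 + 2*5)*0)*(-6) = ((-3 + 10)*0)*(-6) = (7*0)*(-6) = 0*(-6) = 0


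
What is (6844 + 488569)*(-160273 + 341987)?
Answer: 90023477882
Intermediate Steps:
(6844 + 488569)*(-160273 + 341987) = 495413*181714 = 90023477882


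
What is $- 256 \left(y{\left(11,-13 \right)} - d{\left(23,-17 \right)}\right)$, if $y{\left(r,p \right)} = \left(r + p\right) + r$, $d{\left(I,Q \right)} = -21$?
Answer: $-7680$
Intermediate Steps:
$y{\left(r,p \right)} = p + 2 r$ ($y{\left(r,p \right)} = \left(p + r\right) + r = p + 2 r$)
$- 256 \left(y{\left(11,-13 \right)} - d{\left(23,-17 \right)}\right) = - 256 \left(\left(-13 + 2 \cdot 11\right) - -21\right) = - 256 \left(\left(-13 + 22\right) + 21\right) = - 256 \left(9 + 21\right) = \left(-256\right) 30 = -7680$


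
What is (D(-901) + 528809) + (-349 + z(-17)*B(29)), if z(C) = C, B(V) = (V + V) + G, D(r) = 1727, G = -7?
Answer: 529320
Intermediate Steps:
B(V) = -7 + 2*V (B(V) = (V + V) - 7 = 2*V - 7 = -7 + 2*V)
(D(-901) + 528809) + (-349 + z(-17)*B(29)) = (1727 + 528809) + (-349 - 17*(-7 + 2*29)) = 530536 + (-349 - 17*(-7 + 58)) = 530536 + (-349 - 17*51) = 530536 + (-349 - 867) = 530536 - 1216 = 529320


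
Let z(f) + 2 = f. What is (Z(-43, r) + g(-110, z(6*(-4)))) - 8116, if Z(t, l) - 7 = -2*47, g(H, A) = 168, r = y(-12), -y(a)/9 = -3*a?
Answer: -8035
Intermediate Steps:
y(a) = 27*a (y(a) = -(-27)*a = 27*a)
r = -324 (r = 27*(-12) = -324)
z(f) = -2 + f
Z(t, l) = -87 (Z(t, l) = 7 - 2*47 = 7 - 94 = -87)
(Z(-43, r) + g(-110, z(6*(-4)))) - 8116 = (-87 + 168) - 8116 = 81 - 8116 = -8035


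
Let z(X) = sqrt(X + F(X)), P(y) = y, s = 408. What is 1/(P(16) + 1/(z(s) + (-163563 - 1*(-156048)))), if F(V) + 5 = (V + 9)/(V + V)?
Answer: 15361023690/245774334977 + 9*sqrt(23035)/983097339908 ≈ 0.062500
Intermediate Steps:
F(V) = -5 + (9 + V)/(2*V) (F(V) = -5 + (V + 9)/(V + V) = -5 + (9 + V)/((2*V)) = -5 + (9 + V)*(1/(2*V)) = -5 + (9 + V)/(2*V))
z(X) = sqrt(X + 9*(1 - X)/(2*X))
1/(P(16) + 1/(z(s) + (-163563 - 1*(-156048)))) = 1/(16 + 1/(sqrt(-18 + 4*408 + 18/408)/2 + (-163563 - 1*(-156048)))) = 1/(16 + 1/(sqrt(-18 + 1632 + 18*(1/408))/2 + (-163563 + 156048))) = 1/(16 + 1/(sqrt(-18 + 1632 + 3/68)/2 - 7515)) = 1/(16 + 1/(sqrt(109755/68)/2 - 7515)) = 1/(16 + 1/((9*sqrt(23035)/34)/2 - 7515)) = 1/(16 + 1/(9*sqrt(23035)/68 - 7515)) = 1/(16 + 1/(-7515 + 9*sqrt(23035)/68))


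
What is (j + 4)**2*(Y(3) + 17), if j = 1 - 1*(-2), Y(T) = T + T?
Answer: 1127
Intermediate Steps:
Y(T) = 2*T
j = 3 (j = 1 + 2 = 3)
(j + 4)**2*(Y(3) + 17) = (3 + 4)**2*(2*3 + 17) = 7**2*(6 + 17) = 49*23 = 1127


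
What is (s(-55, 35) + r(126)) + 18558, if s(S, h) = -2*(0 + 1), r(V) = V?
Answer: 18682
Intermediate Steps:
s(S, h) = -2 (s(S, h) = -2*1 = -2)
(s(-55, 35) + r(126)) + 18558 = (-2 + 126) + 18558 = 124 + 18558 = 18682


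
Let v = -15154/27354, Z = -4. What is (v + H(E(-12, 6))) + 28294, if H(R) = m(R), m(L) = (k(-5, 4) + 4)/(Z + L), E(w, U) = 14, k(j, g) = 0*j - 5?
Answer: 3869680933/136770 ≈ 28293.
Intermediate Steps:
k(j, g) = -5 (k(j, g) = 0 - 5 = -5)
m(L) = -1/(-4 + L) (m(L) = (-5 + 4)/(-4 + L) = -1/(-4 + L))
H(R) = -1/(-4 + R)
v = -7577/13677 (v = -15154*1/27354 = -7577/13677 ≈ -0.55400)
(v + H(E(-12, 6))) + 28294 = (-7577/13677 - 1/(-4 + 14)) + 28294 = (-7577/13677 - 1/10) + 28294 = (-7577/13677 - 1*⅒) + 28294 = (-7577/13677 - ⅒) + 28294 = -89447/136770 + 28294 = 3869680933/136770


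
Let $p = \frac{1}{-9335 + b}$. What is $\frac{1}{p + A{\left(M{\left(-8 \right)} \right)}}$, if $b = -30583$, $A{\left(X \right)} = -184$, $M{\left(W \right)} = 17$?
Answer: $- \frac{39918}{7344913} \approx -0.0054348$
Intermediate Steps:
$p = - \frac{1}{39918}$ ($p = \frac{1}{-9335 - 30583} = \frac{1}{-39918} = - \frac{1}{39918} \approx -2.5051 \cdot 10^{-5}$)
$\frac{1}{p + A{\left(M{\left(-8 \right)} \right)}} = \frac{1}{- \frac{1}{39918} - 184} = \frac{1}{- \frac{7344913}{39918}} = - \frac{39918}{7344913}$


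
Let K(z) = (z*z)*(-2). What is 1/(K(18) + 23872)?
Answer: 1/23224 ≈ 4.3059e-5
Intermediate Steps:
K(z) = -2*z² (K(z) = z²*(-2) = -2*z²)
1/(K(18) + 23872) = 1/(-2*18² + 23872) = 1/(-2*324 + 23872) = 1/(-648 + 23872) = 1/23224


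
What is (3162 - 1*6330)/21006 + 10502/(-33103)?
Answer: -18081962/38631201 ≈ -0.46807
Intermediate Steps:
(3162 - 1*6330)/21006 + 10502/(-33103) = (3162 - 6330)*(1/21006) + 10502*(-1/33103) = -3168*1/21006 - 10502/33103 = -176/1167 - 10502/33103 = -18081962/38631201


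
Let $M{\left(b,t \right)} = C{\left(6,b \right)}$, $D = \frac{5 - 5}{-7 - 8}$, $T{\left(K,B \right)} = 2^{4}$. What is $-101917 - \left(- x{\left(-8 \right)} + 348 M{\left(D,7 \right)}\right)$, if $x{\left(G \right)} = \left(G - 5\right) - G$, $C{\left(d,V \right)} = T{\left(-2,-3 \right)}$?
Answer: $-107490$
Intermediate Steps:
$T{\left(K,B \right)} = 16$
$D = 0$ ($D = \frac{0}{-15} = 0 \left(- \frac{1}{15}\right) = 0$)
$C{\left(d,V \right)} = 16$
$M{\left(b,t \right)} = 16$
$x{\left(G \right)} = -5$ ($x{\left(G \right)} = \left(-5 + G\right) - G = -5$)
$-101917 - \left(- x{\left(-8 \right)} + 348 M{\left(D,7 \right)}\right) = -101917 - 5573 = -107490$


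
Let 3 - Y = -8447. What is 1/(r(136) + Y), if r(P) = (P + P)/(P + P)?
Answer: 1/8451 ≈ 0.00011833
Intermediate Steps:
r(P) = 1 (r(P) = (2*P)/((2*P)) = (2*P)*(1/(2*P)) = 1)
Y = 8450 (Y = 3 - 1*(-8447) = 3 + 8447 = 8450)
1/(r(136) + Y) = 1/(1 + 8450) = 1/8451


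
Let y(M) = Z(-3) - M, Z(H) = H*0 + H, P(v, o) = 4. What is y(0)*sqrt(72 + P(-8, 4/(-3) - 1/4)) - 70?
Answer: -70 - 6*sqrt(19) ≈ -96.153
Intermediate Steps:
Z(H) = H (Z(H) = 0 + H = H)
y(M) = -3 - M
y(0)*sqrt(72 + P(-8, 4/(-3) - 1/4)) - 70 = (-3 - 1*0)*sqrt(72 + 4) - 70 = (-3 + 0)*sqrt(76) - 70 = -6*sqrt(19) - 70 = -70 - 6*sqrt(19)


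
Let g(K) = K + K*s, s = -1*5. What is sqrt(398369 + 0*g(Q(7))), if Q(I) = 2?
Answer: sqrt(398369) ≈ 631.17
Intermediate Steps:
s = -5
g(K) = -4*K (g(K) = K + K*(-5) = K - 5*K = -4*K)
sqrt(398369 + 0*g(Q(7))) = sqrt(398369 + 0*(-4*2)) = sqrt(398369 + 0*(-8)) = sqrt(398369 + 0) = sqrt(398369)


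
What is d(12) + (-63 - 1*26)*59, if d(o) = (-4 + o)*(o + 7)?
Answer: -5099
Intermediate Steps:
d(o) = (-4 + o)*(7 + o)
d(12) + (-63 - 1*26)*59 = (-28 + 12² + 3*12) + (-63 - 1*26)*59 = (-28 + 144 + 36) + (-63 - 26)*59 = 152 - 89*59 = 152 - 5251 = -5099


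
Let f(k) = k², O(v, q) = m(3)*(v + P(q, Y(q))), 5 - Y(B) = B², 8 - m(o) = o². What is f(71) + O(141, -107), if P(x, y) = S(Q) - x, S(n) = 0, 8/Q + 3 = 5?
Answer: 4793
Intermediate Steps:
m(o) = 8 - o²
Q = 4 (Q = 8/(-3 + 5) = 8/2 = 8*(½) = 4)
Y(B) = 5 - B²
P(x, y) = -x (P(x, y) = 0 - x = -x)
O(v, q) = q - v (O(v, q) = (8 - 1*3²)*(v - q) = (8 - 1*9)*(v - q) = (8 - 9)*(v - q) = -(v - q) = q - v)
f(71) + O(141, -107) = 71² + (-107 - 1*141) = 5041 + (-107 - 141) = 5041 - 248 = 4793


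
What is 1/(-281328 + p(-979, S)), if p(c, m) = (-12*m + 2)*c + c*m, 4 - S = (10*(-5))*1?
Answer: 1/298240 ≈ 3.3530e-6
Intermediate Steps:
S = 54 (S = 4 - 10*(-5) = 4 - (-50) = 4 - 1*(-50) = 4 + 50 = 54)
p(c, m) = c*m + c*(2 - 12*m) (p(c, m) = (2 - 12*m)*c + c*m = c*(2 - 12*m) + c*m = c*m + c*(2 - 12*m))
1/(-281328 + p(-979, S)) = 1/(-281328 - 979*(2 - 11*54)) = 1/(-281328 - 979*(2 - 594)) = 1/(-281328 - 979*(-592)) = 1/(-281328 + 579568) = 1/298240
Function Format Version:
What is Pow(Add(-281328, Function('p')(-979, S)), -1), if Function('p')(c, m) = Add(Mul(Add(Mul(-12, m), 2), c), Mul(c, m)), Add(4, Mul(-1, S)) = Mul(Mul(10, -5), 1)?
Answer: Rational(1, 298240) ≈ 3.3530e-6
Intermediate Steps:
S = 54 (S = Add(4, Mul(-1, Mul(Mul(10, -5), 1))) = Add(4, Mul(-1, Mul(-50, 1))) = Add(4, Mul(-1, -50)) = Add(4, 50) = 54)
Function('p')(c, m) = Add(Mul(c, m), Mul(c, Add(2, Mul(-12, m)))) (Function('p')(c, m) = Add(Mul(Add(2, Mul(-12, m)), c), Mul(c, m)) = Add(Mul(c, Add(2, Mul(-12, m))), Mul(c, m)) = Add(Mul(c, m), Mul(c, Add(2, Mul(-12, m)))))
Pow(Add(-281328, Function('p')(-979, S)), -1) = Pow(Add(-281328, Mul(-979, Add(2, Mul(-11, 54)))), -1) = Pow(Add(-281328, Mul(-979, Add(2, -594))), -1) = Pow(Add(-281328, Mul(-979, -592)), -1) = Pow(Add(-281328, 579568), -1) = Pow(298240, -1) = Rational(1, 298240)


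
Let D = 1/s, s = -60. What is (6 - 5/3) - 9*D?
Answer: 269/60 ≈ 4.4833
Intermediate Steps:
D = -1/60 (D = 1/(-60) = -1/60 ≈ -0.016667)
(6 - 5/3) - 9*D = (6 - 5/3) - 9*(-1/60) = (6 - 5*⅓) + 3/20 = (6 - 5/3) + 3/20 = 13/3 + 3/20 = 269/60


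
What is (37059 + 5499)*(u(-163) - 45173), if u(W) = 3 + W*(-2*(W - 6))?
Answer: -4267035312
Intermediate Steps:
u(W) = 3 + W*(12 - 2*W) (u(W) = 3 + W*(-2*(-6 + W)) = 3 + W*(12 - 2*W))
(37059 + 5499)*(u(-163) - 45173) = (37059 + 5499)*((3 - 2*(-163)² + 12*(-163)) - 45173) = 42558*((3 - 2*26569 - 1956) - 45173) = 42558*((3 - 53138 - 1956) - 45173) = 42558*(-55091 - 45173) = 42558*(-100264) = -4267035312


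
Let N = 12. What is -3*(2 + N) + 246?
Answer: 204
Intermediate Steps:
-3*(2 + N) + 246 = -3*(2 + 12) + 246 = -3*14 + 246 = -42 + 246 = 204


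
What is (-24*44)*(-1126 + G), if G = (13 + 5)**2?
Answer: 846912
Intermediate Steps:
G = 324 (G = 18**2 = 324)
(-24*44)*(-1126 + G) = (-24*44)*(-1126 + 324) = -1056*(-802) = 846912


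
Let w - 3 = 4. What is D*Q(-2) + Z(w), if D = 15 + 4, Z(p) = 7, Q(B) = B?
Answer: -31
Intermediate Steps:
w = 7 (w = 3 + 4 = 7)
D = 19
D*Q(-2) + Z(w) = 19*(-2) + 7 = -38 + 7 = -31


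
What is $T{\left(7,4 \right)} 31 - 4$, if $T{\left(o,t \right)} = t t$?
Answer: $492$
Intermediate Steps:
$T{\left(o,t \right)} = t^{2}$
$T{\left(7,4 \right)} 31 - 4 = 4^{2} \cdot 31 - 4 = 16 \cdot 31 - 4 = 496 - 4 = 492$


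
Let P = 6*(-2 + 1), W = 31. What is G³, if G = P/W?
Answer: -216/29791 ≈ -0.0072505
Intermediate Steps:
P = -6 (P = 6*(-1) = -6)
G = -6/31 ≈ -0.19355
G³ = (-6/31)³ = -216/29791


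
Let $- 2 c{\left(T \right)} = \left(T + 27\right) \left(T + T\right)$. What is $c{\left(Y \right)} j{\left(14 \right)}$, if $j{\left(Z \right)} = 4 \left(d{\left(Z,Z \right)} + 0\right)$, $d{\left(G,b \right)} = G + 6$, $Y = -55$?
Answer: $-123200$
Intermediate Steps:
$d{\left(G,b \right)} = 6 + G$
$c{\left(T \right)} = - T \left(27 + T\right)$ ($c{\left(T \right)} = - \frac{\left(T + 27\right) \left(T + T\right)}{2} = - \frac{\left(27 + T\right) 2 T}{2} = - \frac{2 T \left(27 + T\right)}{2} = - T \left(27 + T\right)$)
$j{\left(Z \right)} = 24 + 4 Z$ ($j{\left(Z \right)} = 4 \left(\left(6 + Z\right) + 0\right) = 4 \left(6 + Z\right) = 24 + 4 Z$)
$c{\left(Y \right)} j{\left(14 \right)} = \left(-1\right) \left(-55\right) \left(27 - 55\right) \left(24 + 4 \cdot 14\right) = \left(-1\right) \left(-55\right) \left(-28\right) \left(24 + 56\right) = \left(-1540\right) 80 = -123200$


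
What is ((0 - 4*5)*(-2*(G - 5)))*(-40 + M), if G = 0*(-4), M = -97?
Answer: 27400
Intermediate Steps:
G = 0
((0 - 4*5)*(-2*(G - 5)))*(-40 + M) = ((0 - 4*5)*(-2*(0 - 5)))*(-40 - 97) = ((0 - 20)*(-2*(-5)))*(-137) = -20*10*(-137) = -200*(-137) = 27400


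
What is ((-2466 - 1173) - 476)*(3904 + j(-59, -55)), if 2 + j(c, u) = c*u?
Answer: -29409905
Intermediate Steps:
j(c, u) = -2 + c*u
((-2466 - 1173) - 476)*(3904 + j(-59, -55)) = ((-2466 - 1173) - 476)*(3904 + (-2 - 59*(-55))) = (-3639 - 476)*(3904 + (-2 + 3245)) = -4115*(3904 + 3243) = -4115*7147 = -29409905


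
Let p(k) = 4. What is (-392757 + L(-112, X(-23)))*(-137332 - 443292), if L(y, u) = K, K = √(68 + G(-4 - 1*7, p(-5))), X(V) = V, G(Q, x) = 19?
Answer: 228044140368 - 580624*√87 ≈ 2.2804e+11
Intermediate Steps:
K = √87 (K = √(68 + 19) = √87 ≈ 9.3274)
L(y, u) = √87
(-392757 + L(-112, X(-23)))*(-137332 - 443292) = (-392757 + √87)*(-137332 - 443292) = (-392757 + √87)*(-580624) = 228044140368 - 580624*√87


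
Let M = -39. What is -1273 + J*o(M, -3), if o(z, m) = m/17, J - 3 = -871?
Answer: -19037/17 ≈ -1119.8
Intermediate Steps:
J = -868 (J = 3 - 871 = -868)
o(z, m) = m/17 (o(z, m) = m*(1/17) = m/17)
-1273 + J*o(M, -3) = -1273 - 868*(-3)/17 = -1273 - 868*(-3/17) = -1273 + 2604/17 = -19037/17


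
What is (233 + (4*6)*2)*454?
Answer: 127574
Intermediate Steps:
(233 + (4*6)*2)*454 = (233 + 24*2)*454 = (233 + 48)*454 = 281*454 = 127574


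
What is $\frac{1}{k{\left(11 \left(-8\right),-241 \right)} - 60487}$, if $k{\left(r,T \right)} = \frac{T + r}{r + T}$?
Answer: $- \frac{1}{60486} \approx -1.6533 \cdot 10^{-5}$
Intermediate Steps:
$k{\left(r,T \right)} = 1$ ($k{\left(r,T \right)} = \frac{T + r}{T + r} = 1$)
$\frac{1}{k{\left(11 \left(-8\right),-241 \right)} - 60487} = \frac{1}{1 - 60487} = \frac{1}{-60486} = - \frac{1}{60486}$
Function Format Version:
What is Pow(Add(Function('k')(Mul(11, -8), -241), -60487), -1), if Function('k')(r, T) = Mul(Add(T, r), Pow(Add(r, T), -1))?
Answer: Rational(-1, 60486) ≈ -1.6533e-5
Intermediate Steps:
Function('k')(r, T) = 1 (Function('k')(r, T) = Mul(Add(T, r), Pow(Add(T, r), -1)) = 1)
Pow(Add(Function('k')(Mul(11, -8), -241), -60487), -1) = Pow(Add(1, -60487), -1) = Pow(-60486, -1) = Rational(-1, 60486)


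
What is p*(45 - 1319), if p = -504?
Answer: 642096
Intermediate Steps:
p*(45 - 1319) = -504*(45 - 1319) = -504*(-1274) = 642096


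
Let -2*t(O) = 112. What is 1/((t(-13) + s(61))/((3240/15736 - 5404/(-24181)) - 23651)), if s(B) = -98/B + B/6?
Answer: 411719394935064/825854200801 ≈ 498.54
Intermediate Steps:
t(O) = -56 (t(O) = -1/2*112 = -56)
s(B) = -98/B + B/6 (s(B) = -98/B + B*(1/6) = -98/B + B/6)
1/((t(-13) + s(61))/((3240/15736 - 5404/(-24181)) - 23651)) = 1/((-56 + (-98/61 + (1/6)*61))/((3240/15736 - 5404/(-24181)) - 23651)) = 1/((-56 + (-98*1/61 + 61/6))/((3240*(1/15736) - 5404*(-1/24181)) - 23651)) = 1/((-56 + (-98/61 + 61/6))/((405/1967 + 5404/24181) - 23651)) = 1/((-56 + 3133/366)/(20422973/47564027 - 23651)) = 1/(-17363/(366*(-1124916379604/47564027))) = 1/(-17363/366*(-47564027/1124916379604)) = 1/(825854200801/411719394935064) = 411719394935064/825854200801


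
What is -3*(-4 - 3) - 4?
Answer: 17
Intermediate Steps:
-3*(-4 - 3) - 4 = -3*(-7) - 4 = 21 - 4 = 17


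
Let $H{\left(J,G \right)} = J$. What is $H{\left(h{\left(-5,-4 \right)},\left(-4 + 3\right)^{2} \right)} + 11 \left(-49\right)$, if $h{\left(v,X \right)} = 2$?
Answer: $-537$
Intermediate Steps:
$H{\left(h{\left(-5,-4 \right)},\left(-4 + 3\right)^{2} \right)} + 11 \left(-49\right) = 2 + 11 \left(-49\right) = 2 - 539 = -537$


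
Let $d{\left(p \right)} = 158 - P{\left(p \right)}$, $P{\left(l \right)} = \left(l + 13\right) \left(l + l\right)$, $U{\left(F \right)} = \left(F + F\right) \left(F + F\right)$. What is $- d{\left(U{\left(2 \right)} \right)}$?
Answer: $770$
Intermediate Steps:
$U{\left(F \right)} = 4 F^{2}$ ($U{\left(F \right)} = 2 F 2 F = 4 F^{2}$)
$P{\left(l \right)} = 2 l \left(13 + l\right)$ ($P{\left(l \right)} = \left(13 + l\right) 2 l = 2 l \left(13 + l\right)$)
$d{\left(p \right)} = 158 - 2 p \left(13 + p\right)$
$- d{\left(U{\left(2 \right)} \right)} = - (158 - 2 \cdot 4 \cdot 2^{2} \left(13 + 4 \cdot 2^{2}\right)) = - (158 - 2 \cdot 4 \cdot 4 \left(13 + 4 \cdot 4\right)) = - (158 - 32 \left(13 + 16\right)) = - (158 - 32 \cdot 29) = - (158 - 928) = \left(-1\right) \left(-770\right) = 770$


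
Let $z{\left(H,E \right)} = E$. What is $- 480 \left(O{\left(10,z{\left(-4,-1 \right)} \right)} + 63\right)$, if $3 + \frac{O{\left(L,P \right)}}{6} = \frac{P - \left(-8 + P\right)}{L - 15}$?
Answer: $-16992$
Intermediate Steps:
$O{\left(L,P \right)} = -18 + \frac{48}{-15 + L}$ ($O{\left(L,P \right)} = -18 + 6 \frac{P - \left(-8 + P\right)}{L - 15} = -18 + 6 \frac{8}{-15 + L} = -18 + \frac{48}{-15 + L}$)
$- 480 \left(O{\left(10,z{\left(-4,-1 \right)} \right)} + 63\right) = - 480 \left(\frac{6 \left(53 - 30\right)}{-15 + 10} + 63\right) = - 480 \left(\frac{6 \left(53 - 30\right)}{-5} + 63\right) = - 480 \left(6 \left(- \frac{1}{5}\right) 23 + 63\right) = - 480 \left(- \frac{138}{5} + 63\right) = \left(-480\right) \frac{177}{5} = -16992$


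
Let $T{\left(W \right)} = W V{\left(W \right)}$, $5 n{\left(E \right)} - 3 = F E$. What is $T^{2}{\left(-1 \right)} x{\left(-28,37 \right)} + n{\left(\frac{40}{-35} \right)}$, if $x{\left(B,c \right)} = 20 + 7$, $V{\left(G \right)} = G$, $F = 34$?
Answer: $\frac{694}{35} \approx 19.829$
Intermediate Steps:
$n{\left(E \right)} = \frac{3}{5} + \frac{34 E}{5}$
$x{\left(B,c \right)} = 27$
$T{\left(W \right)} = W^{2}$ ($T{\left(W \right)} = W W = W^{2}$)
$T^{2}{\left(-1 \right)} x{\left(-28,37 \right)} + n{\left(\frac{40}{-35} \right)} = \left(\left(-1\right)^{2}\right)^{2} \cdot 27 + \left(\frac{3}{5} + \frac{34 \frac{40}{-35}}{5}\right) = 1^{2} \cdot 27 + \left(\frac{3}{5} + \frac{34 \cdot 40 \left(- \frac{1}{35}\right)}{5}\right) = 1 \cdot 27 + \left(\frac{3}{5} + \frac{34}{5} \left(- \frac{8}{7}\right)\right) = 27 + \left(\frac{3}{5} - \frac{272}{35}\right) = 27 - \frac{251}{35} = \frac{694}{35}$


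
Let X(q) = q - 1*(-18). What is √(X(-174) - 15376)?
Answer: 2*I*√3883 ≈ 124.63*I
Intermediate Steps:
X(q) = 18 + q (X(q) = q + 18 = 18 + q)
√(X(-174) - 15376) = √((18 - 174) - 15376) = √(-156 - 15376) = √(-15532) = 2*I*√3883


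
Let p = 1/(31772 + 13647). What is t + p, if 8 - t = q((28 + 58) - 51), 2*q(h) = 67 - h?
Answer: -363351/45419 ≈ -8.0000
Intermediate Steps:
q(h) = 67/2 - h/2 (q(h) = (67 - h)/2 = 67/2 - h/2)
t = -8 (t = 8 - (67/2 - ((28 + 58) - 51)/2) = 8 - (67/2 - (86 - 51)/2) = 8 - (67/2 - ½*35) = 8 - (67/2 - 35/2) = 8 - 1*16 = 8 - 16 = -8)
p = 1/45419 ≈ 2.2017e-5
t + p = -8 + 1/45419 = -363351/45419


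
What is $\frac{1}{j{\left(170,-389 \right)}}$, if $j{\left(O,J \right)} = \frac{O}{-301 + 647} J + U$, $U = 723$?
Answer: $\frac{173}{92014} \approx 0.0018801$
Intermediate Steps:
$j{\left(O,J \right)} = 723 + \frac{J O}{346}$ ($j{\left(O,J \right)} = \frac{O}{-301 + 647} J + 723 = \frac{O}{346} J + 723 = \frac{J O}{346} + 723 = 723 + \frac{J O}{346}$)
$\frac{1}{j{\left(170,-389 \right)}} = \frac{1}{723 + \frac{1}{346} \left(-389\right) 170} = \frac{1}{723 - \frac{33065}{173}} = \frac{1}{\frac{92014}{173}} = \frac{173}{92014}$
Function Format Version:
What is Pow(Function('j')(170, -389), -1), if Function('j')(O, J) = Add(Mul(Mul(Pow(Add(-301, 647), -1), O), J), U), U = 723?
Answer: Rational(173, 92014) ≈ 0.0018801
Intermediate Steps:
Function('j')(O, J) = Add(723, Mul(Rational(1, 346), J, O)) (Function('j')(O, J) = Add(Mul(Mul(Pow(Add(-301, 647), -1), O), J), 723) = Add(Mul(Mul(Pow(346, -1), O), J), 723) = Add(Mul(Mul(Rational(1, 346), O), J), 723) = Add(Mul(Rational(1, 346), J, O), 723) = Add(723, Mul(Rational(1, 346), J, O)))
Pow(Function('j')(170, -389), -1) = Pow(Add(723, Mul(Rational(1, 346), -389, 170)), -1) = Pow(Add(723, Rational(-33065, 173)), -1) = Pow(Rational(92014, 173), -1) = Rational(173, 92014)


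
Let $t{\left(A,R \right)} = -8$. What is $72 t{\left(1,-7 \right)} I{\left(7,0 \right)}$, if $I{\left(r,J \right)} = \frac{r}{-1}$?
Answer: $4032$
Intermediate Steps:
$I{\left(r,J \right)} = - r$ ($I{\left(r,J \right)} = r \left(-1\right) = - r$)
$72 t{\left(1,-7 \right)} I{\left(7,0 \right)} = 72 \left(-8\right) \left(\left(-1\right) 7\right) = \left(-576\right) \left(-7\right) = 4032$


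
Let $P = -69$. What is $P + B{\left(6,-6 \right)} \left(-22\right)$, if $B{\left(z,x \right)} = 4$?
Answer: $-157$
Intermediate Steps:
$P + B{\left(6,-6 \right)} \left(-22\right) = -69 + 4 \left(-22\right) = -69 - 88 = -157$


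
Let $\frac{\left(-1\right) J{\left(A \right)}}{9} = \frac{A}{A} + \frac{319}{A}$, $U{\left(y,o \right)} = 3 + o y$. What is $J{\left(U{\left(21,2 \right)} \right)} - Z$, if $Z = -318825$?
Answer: $\frac{1593761}{5} \approx 3.1875 \cdot 10^{5}$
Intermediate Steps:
$J{\left(A \right)} = -9 - \frac{2871}{A}$ ($J{\left(A \right)} = - 9 \left(\frac{A}{A} + \frac{319}{A}\right) = - 9 \left(1 + \frac{319}{A}\right) = -9 - \frac{2871}{A}$)
$J{\left(U{\left(21,2 \right)} \right)} - Z = \left(-9 - \frac{2871}{3 + 2 \cdot 21}\right) - -318825 = \left(-9 - \frac{2871}{3 + 42}\right) + 318825 = \left(-9 - \frac{2871}{45}\right) + 318825 = \left(-9 - \frac{319}{5}\right) + 318825 = - \frac{364}{5} + 318825 = \frac{1593761}{5}$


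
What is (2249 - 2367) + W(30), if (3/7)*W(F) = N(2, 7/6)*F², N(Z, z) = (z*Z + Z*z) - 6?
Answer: -2918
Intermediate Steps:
N(Z, z) = -6 + 2*Z*z (N(Z, z) = (Z*z + Z*z) - 6 = 2*Z*z - 6 = -6 + 2*Z*z)
W(F) = -28*F²/9 (W(F) = 7*((-6 + 2*2*(7/6))*F²)/3 = 7*((-6 + 14/3)*F²)/3 = 7*(-4*F²/3)/3 = -28*F²/9)
(2249 - 2367) + W(30) = (2249 - 2367) - 28/9*30² = -118 - 28/9*900 = -118 - 2800 = -2918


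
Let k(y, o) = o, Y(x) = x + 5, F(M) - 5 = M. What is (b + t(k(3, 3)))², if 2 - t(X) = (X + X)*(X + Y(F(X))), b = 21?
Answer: 5329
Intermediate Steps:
F(M) = 5 + M
Y(x) = 5 + x
t(X) = 2 - 2*X*(10 + 2*X) (t(X) = 2 - (X + X)*(X + (5 + (5 + X))) = 2 - 2*X*(X + (10 + X)) = 2 - 2*X*(10 + 2*X))
(b + t(k(3, 3)))² = (21 + (2 - 20*3 - 4*3²))² = (21 + (2 - 60 - 4*9))² = (21 + (2 - 60 - 36))² = (21 - 94)² = (-73)² = 5329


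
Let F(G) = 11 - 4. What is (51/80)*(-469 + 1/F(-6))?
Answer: -83691/280 ≈ -298.90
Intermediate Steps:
F(G) = 7
(51/80)*(-469 + 1/F(-6)) = (51/80)*(-469 + 1/7) = (51*(1/80))*(-469 + ⅐) = (51/80)*(-3282/7) = -83691/280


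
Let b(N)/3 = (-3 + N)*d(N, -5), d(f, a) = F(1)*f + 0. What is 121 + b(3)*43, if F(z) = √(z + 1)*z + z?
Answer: 121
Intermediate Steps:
F(z) = z + z*√(1 + z) (F(z) = √(1 + z)*z + z = z*√(1 + z) + z = z + z*√(1 + z))
d(f, a) = f*(1 + √2) (d(f, a) = (1*(1 + √(1 + 1)))*f + 0 = (1*(1 + √2))*f + 0 = (1 + √2)*f + 0 = f*(1 + √2) + 0 = f*(1 + √2))
b(N) = 3*N*(1 + √2)*(-3 + N) (b(N) = 3*((-3 + N)*(N*(1 + √2))) = 3*(N*(1 + √2)*(-3 + N)) = 3*N*(1 + √2)*(-3 + N))
121 + b(3)*43 = 121 + (3*3*(1 + √2)*(-3 + 3))*43 = 121 + (3*3*(1 + √2)*0)*43 = 121 + 0*43 = 121 + 0 = 121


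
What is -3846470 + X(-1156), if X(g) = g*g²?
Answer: -1548650886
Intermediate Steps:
X(g) = g³
-3846470 + X(-1156) = -3846470 + (-1156)³ = -3846470 - 1544804416 = -1548650886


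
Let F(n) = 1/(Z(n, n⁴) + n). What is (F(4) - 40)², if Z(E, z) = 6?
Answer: 159201/100 ≈ 1592.0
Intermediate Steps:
F(n) = 1/(6 + n)
(F(4) - 40)² = (1/(6 + 4) - 40)² = (1/10 - 40)² = (⅒ - 40)² = (-399/10)² = 159201/100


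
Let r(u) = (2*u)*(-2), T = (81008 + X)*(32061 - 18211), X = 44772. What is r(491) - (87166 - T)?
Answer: 1741963870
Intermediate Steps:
T = 1742053000 (T = (81008 + 44772)*(32061 - 18211) = 125780*13850 = 1742053000)
r(u) = -4*u
r(491) - (87166 - T) = -4*491 - (87166 - 1*1742053000) = -1964 - (87166 - 1742053000) = -1964 - 1*(-1741965834) = -1964 + 1741965834 = 1741963870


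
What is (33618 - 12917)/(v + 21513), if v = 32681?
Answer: 20701/54194 ≈ 0.38198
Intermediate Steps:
(33618 - 12917)/(v + 21513) = (33618 - 12917)/(32681 + 21513) = 20701/54194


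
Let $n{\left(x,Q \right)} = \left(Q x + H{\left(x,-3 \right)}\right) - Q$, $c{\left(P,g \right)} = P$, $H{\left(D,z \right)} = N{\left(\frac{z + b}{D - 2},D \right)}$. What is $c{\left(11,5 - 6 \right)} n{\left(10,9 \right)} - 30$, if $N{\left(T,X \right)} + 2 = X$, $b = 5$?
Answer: $949$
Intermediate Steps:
$N{\left(T,X \right)} = -2 + X$
$H{\left(D,z \right)} = -2 + D$
$n{\left(x,Q \right)} = -2 + x - Q + Q x$ ($n{\left(x,Q \right)} = \left(Q x + \left(-2 + x\right)\right) - Q = \left(-2 + x + Q x\right) - Q = -2 + x - Q + Q x$)
$c{\left(11,5 - 6 \right)} n{\left(10,9 \right)} - 30 = 11 \left(-2 + 10 - 9 + 9 \cdot 10\right) - 30 = 11 \left(-2 + 10 - 9 + 90\right) - 30 = 11 \cdot 89 - 30 = 979 - 30 = 949$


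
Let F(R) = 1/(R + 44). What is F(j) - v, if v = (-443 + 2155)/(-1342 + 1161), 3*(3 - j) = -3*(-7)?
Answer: 68661/7240 ≈ 9.4836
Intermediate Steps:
j = -4 (j = 3 - (-1)*(-7) = 3 - ⅓*21 = 3 - 7 = -4)
F(R) = 1/(44 + R)
v = -1712/181 (v = 1712/(-181) = 1712*(-1/181) = -1712/181 ≈ -9.4586)
F(j) - v = 1/(44 - 4) - 1*(-1712/181) = 1/40 + 1712/181 = 68661/7240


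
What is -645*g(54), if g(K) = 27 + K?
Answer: -52245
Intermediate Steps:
-645*g(54) = -645*(27 + 54) = -645*81 = -52245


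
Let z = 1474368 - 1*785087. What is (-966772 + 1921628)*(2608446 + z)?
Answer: 3148854412312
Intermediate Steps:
z = 689281 (z = 1474368 - 785087 = 689281)
(-966772 + 1921628)*(2608446 + z) = (-966772 + 1921628)*(2608446 + 689281) = 954856*3297727 = 3148854412312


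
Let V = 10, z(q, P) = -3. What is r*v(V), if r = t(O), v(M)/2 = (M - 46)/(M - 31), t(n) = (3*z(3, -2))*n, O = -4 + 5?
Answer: -216/7 ≈ -30.857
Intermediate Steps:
O = 1
t(n) = -9*n (t(n) = (3*(-3))*n = -9*n)
v(M) = 2*(-46 + M)/(-31 + M) (v(M) = 2*((M - 46)/(M - 31)) = 2*((-46 + M)/(-31 + M)) = 2*(-46 + M)/(-31 + M))
r = -9 (r = -9*1 = -9)
r*v(V) = -18*(-46 + 10)/(-31 + 10) = -18*(-36)/(-21) = -18*(-1)*(-36)/21 = -9*24/7 = -216/7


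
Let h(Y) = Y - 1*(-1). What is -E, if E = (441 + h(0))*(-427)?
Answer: 188734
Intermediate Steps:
h(Y) = 1 + Y (h(Y) = Y + 1 = 1 + Y)
E = -188734 (E = (441 + (1 + 0))*(-427) = (441 + 1)*(-427) = 442*(-427) = -188734)
-E = -1*(-188734) = 188734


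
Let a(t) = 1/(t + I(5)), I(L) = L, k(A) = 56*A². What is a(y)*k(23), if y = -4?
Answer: 29624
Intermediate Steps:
a(t) = 1/(5 + t) (a(t) = 1/(t + 5) = 1/(5 + t))
a(y)*k(23) = (56*23²)/(5 - 4) = (56*529)/1 = 1*29624 = 29624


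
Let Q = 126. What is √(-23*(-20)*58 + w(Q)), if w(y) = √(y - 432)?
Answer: √(26680 + 3*I*√34) ≈ 163.34 + 0.0535*I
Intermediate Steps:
w(y) = √(-432 + y)
√(-23*(-20)*58 + w(Q)) = √(-23*(-20)*58 + √(-432 + 126)) = √(460*58 + √(-306)) = √(26680 + 3*I*√34)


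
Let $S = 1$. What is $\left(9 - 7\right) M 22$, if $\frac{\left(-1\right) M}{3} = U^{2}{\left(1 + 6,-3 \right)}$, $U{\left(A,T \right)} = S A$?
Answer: $-6468$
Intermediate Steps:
$U{\left(A,T \right)} = A$ ($U{\left(A,T \right)} = 1 A = A$)
$M = -147$ ($M = - 3 \left(1 + 6\right)^{2} = - 3 \cdot 7^{2} = \left(-3\right) 49 = -147$)
$\left(9 - 7\right) M 22 = \left(9 - 7\right) \left(-147\right) 22 = 2 \left(-147\right) 22 = \left(-294\right) 22 = -6468$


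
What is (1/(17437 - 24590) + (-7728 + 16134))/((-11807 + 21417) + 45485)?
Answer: 60128117/394094535 ≈ 0.15257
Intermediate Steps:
(1/(17437 - 24590) + (-7728 + 16134))/((-11807 + 21417) + 45485) = (1/(-7153) + 8406)/(9610 + 45485) = (-1/7153 + 8406)/55095 = (60128117/7153)*(1/55095) = 60128117/394094535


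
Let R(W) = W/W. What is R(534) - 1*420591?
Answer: -420590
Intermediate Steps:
R(W) = 1
R(534) - 1*420591 = 1 - 1*420591 = 1 - 420591 = -420590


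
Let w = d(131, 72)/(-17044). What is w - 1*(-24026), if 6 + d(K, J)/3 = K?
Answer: 409498769/17044 ≈ 24026.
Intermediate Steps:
d(K, J) = -18 + 3*K
w = -375/17044 (w = (-18 + 3*131)/(-17044) = (-18 + 393)*(-1/17044) = 375*(-1/17044) = -375/17044 ≈ -0.022002)
w - 1*(-24026) = -375/17044 - 1*(-24026) = -375/17044 + 24026 = 409498769/17044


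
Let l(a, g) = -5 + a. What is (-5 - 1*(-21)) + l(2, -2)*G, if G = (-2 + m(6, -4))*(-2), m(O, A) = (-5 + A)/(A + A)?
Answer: 43/4 ≈ 10.750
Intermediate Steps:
m(O, A) = (-5 + A)/(2*A) (m(O, A) = (-5 + A)/((2*A)) = (-5 + A)*(1/(2*A)) = (-5 + A)/(2*A))
G = 7/4 (G = (-2 + (½)*(-5 - 4)/(-4))*(-2) = (-2 + (½)*(-¼)*(-9))*(-2) = (-2 + 9/8)*(-2) = -7/8*(-2) = 7/4 ≈ 1.7500)
(-5 - 1*(-21)) + l(2, -2)*G = (-5 - 1*(-21)) + (-5 + 2)*(7/4) = (-5 + 21) - 3*7/4 = 16 - 21/4 = 43/4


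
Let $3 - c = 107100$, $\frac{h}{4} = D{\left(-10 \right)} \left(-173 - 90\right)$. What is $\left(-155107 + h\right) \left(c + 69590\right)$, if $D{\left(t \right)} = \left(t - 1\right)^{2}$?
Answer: $10591939293$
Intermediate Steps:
$D{\left(t \right)} = \left(-1 + t\right)^{2}$
$h = -127292$ ($h = 4 \left(-1 - 10\right)^{2} \left(-173 - 90\right) = 4 \left(-11\right)^{2} \left(-263\right) = 4 \cdot 121 \left(-263\right) = 4 \left(-31823\right) = -127292$)
$c = -107097$ ($c = 3 - 107100 = -107097$)
$\left(-155107 + h\right) \left(c + 69590\right) = \left(-155107 - 127292\right) \left(-107097 + 69590\right) = \left(-282399\right) \left(-37507\right) = 10591939293$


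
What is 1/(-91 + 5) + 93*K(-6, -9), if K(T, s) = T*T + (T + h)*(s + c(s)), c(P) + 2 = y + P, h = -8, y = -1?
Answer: 2639339/86 ≈ 30690.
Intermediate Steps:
c(P) = -3 + P (c(P) = -2 + (-1 + P) = -3 + P)
K(T, s) = T² + (-8 + T)*(-3 + 2*s) (K(T, s) = T*T + (T - 8)*(s + (-3 + s)) = T² + (-8 + T)*(-3 + 2*s))
1/(-91 + 5) + 93*K(-6, -9) = 1/(-91 + 5) + 93*(24 + (-6)² - 16*(-9) - 6*(-9) - 6*(-3 - 9)) = 1/(-86) + 93*(24 + 36 + 144 + 54 - 6*(-12)) = -1/86 + 93*(24 + 36 + 144 + 54 + 72) = -1/86 + 93*330 = -1/86 + 30690 = 2639339/86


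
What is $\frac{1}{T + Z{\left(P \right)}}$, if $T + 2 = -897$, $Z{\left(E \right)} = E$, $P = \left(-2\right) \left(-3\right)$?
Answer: $- \frac{1}{893} \approx -0.0011198$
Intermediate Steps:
$P = 6$
$T = -899$ ($T = -2 - 897 = -899$)
$\frac{1}{T + Z{\left(P \right)}} = \frac{1}{-899 + 6} = \frac{1}{-893} = - \frac{1}{893}$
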